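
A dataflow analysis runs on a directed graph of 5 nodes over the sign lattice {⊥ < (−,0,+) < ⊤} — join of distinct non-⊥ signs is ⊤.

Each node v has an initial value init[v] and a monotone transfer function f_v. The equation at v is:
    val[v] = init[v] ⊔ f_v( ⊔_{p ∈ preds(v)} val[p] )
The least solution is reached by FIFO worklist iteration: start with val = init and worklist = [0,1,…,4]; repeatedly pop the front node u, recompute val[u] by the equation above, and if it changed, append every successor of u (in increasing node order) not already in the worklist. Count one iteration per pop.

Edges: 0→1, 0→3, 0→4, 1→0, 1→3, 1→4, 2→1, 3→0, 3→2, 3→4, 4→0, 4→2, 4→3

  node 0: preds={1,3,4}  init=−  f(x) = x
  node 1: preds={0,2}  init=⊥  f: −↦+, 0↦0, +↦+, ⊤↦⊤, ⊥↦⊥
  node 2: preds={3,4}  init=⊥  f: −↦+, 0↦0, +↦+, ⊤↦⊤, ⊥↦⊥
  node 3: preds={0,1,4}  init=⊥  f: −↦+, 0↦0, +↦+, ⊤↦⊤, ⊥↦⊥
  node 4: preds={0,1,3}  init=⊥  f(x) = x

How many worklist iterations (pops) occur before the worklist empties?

Trace (12 dequeues):
  [1] u=0 | in ⊥ | out − | ==
  [2] u=1 | in − | out + | prev ⊥ | push {0}
  [3] u=2 | in ⊥ | out ⊥ | ==
  [4] u=3 | in ⊤ | out ⊤ | prev ⊥ | push {2}
  [5] u=4 | in ⊤ | out ⊤ | prev ⊥ | push {3}
  [6] u=0 | in ⊤ | out ⊤ | prev − | push {1,4}
  [7] u=2 | in ⊤ | out ⊤ | prev ⊥ | push {}
  [8] u=3 | in ⊤ | out ⊤ | ==
  [9] u=1 | in ⊤ | out ⊤ | prev + | push {0,3}
  [10] u=4 | in ⊤ | out ⊤ | ==
  [11] u=0 | in ⊤ | out ⊤ | ==
  [12] u=3 | in ⊤ | out ⊤ | ==

Converged values:
  [0] ⊤
  [1] ⊤
  [2] ⊤
  [3] ⊤
  [4] ⊤

12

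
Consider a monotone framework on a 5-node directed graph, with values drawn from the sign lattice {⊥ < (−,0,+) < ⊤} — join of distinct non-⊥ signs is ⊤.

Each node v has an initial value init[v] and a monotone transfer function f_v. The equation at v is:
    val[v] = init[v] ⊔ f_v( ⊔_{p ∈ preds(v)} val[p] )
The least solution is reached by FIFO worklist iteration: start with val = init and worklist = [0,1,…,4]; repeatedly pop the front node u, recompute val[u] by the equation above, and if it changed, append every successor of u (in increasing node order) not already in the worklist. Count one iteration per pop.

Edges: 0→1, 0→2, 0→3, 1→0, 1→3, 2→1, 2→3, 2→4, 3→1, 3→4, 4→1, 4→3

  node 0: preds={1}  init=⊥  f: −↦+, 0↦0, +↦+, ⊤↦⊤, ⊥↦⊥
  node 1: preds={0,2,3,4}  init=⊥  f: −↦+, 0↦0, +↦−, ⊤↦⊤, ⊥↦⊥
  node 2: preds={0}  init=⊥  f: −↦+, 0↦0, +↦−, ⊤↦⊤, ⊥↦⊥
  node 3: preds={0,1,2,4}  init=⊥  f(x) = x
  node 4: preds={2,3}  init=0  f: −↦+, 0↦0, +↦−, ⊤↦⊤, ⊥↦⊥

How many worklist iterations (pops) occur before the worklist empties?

Iteration log — 11 steps:
  step 1. node 0  ⊔preds=⊥  new=⊥  stable
  step 2. node 1  ⊔preds=0  new=0  old=⊥  +wl: 0
  step 3. node 2  ⊔preds=⊥  new=⊥  stable
  step 4. node 3  ⊔preds=0  new=0  old=⊥  +wl: 1
  step 5. node 4  ⊔preds=0  new=0  stable
  step 6. node 0  ⊔preds=0  new=0  old=⊥  +wl: 2,3
  step 7. node 1  ⊔preds=0  new=0  stable
  step 8. node 2  ⊔preds=0  new=0  old=⊥  +wl: 1,4
  step 9. node 3  ⊔preds=0  new=0  stable
  step 10. node 1  ⊔preds=0  new=0  stable
  step 11. node 4  ⊔preds=0  new=0  stable

Least fixpoint reached:
  node 0: 0
  node 1: 0
  node 2: 0
  node 3: 0
  node 4: 0

11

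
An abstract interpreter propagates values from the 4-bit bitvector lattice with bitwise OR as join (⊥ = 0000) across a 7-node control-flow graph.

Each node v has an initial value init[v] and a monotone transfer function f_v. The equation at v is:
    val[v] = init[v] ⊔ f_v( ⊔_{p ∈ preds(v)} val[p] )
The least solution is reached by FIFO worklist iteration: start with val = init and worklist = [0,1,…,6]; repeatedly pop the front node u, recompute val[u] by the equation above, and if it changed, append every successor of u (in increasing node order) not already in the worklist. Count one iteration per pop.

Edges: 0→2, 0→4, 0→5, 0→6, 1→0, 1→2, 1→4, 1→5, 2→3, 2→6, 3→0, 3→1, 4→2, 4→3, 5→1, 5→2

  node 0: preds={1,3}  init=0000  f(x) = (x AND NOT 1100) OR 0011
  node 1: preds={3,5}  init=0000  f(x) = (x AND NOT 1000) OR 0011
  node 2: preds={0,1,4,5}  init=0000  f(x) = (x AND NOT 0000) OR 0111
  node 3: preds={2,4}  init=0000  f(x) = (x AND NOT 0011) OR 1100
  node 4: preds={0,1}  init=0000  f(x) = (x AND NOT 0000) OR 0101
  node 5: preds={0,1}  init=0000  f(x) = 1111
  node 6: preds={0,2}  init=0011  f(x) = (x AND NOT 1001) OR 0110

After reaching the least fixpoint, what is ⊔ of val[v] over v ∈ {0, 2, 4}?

1111

Trace (15 dequeues):
  [1] u=0 | in 0000 | out 0011 | prev 0000 | push {}
  [2] u=1 | in 0000 | out 0011 | prev 0000 | push {0}
  [3] u=2 | in 0011 | out 0111 | prev 0000 | push {}
  [4] u=3 | in 0111 | out 1100 | prev 0000 | push {1}
  [5] u=4 | in 0011 | out 0111 | prev 0000 | push {2,3}
  [6] u=5 | in 0011 | out 1111 | prev 0000 | push {}
  [7] u=6 | in 0111 | out 0111 | prev 0011 | push {}
  [8] u=0 | in 1111 | out 0011 | ==
  [9] u=1 | in 1111 | out 0111 | prev 0011 | push {0,4,5}
  [10] u=2 | in 1111 | out 1111 | prev 0111 | push {6}
  [11] u=3 | in 1111 | out 1100 | ==
  [12] u=0 | in 1111 | out 0011 | ==
  [13] u=4 | in 0111 | out 0111 | ==
  [14] u=5 | in 0111 | out 1111 | ==
  [15] u=6 | in 1111 | out 0111 | ==

Converged values:
  [0] 0011
  [1] 0111
  [2] 1111
  [3] 1100
  [4] 0111
  [5] 1111
  [6] 0111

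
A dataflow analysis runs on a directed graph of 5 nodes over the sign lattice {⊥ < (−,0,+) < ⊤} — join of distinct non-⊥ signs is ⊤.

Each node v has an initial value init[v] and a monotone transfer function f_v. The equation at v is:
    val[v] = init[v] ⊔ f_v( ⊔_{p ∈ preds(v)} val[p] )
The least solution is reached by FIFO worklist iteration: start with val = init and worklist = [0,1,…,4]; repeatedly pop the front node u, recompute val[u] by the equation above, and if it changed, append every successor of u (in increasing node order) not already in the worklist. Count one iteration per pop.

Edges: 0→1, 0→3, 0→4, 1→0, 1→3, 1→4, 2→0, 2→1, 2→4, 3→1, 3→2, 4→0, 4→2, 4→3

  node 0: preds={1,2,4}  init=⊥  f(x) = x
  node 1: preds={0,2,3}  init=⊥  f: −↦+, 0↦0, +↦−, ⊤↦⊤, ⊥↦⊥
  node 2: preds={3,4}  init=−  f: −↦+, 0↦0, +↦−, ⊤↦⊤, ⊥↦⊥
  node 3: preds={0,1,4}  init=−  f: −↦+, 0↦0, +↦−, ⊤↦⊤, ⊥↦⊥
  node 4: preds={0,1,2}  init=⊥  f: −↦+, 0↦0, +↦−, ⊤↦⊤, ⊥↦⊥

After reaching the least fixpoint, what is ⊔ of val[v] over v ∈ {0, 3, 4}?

⊤

Trace (11 dequeues):
  [1] u=0 | in − | out − | prev ⊥ | push {}
  [2] u=1 | in − | out + | prev ⊥ | push {0}
  [3] u=2 | in − | out ⊤ | prev − | push {1}
  [4] u=3 | in ⊤ | out ⊤ | prev − | push {2}
  [5] u=4 | in ⊤ | out ⊤ | prev ⊥ | push {3}
  [6] u=0 | in ⊤ | out ⊤ | prev − | push {4}
  [7] u=1 | in ⊤ | out ⊤ | prev + | push {0}
  [8] u=2 | in ⊤ | out ⊤ | ==
  [9] u=3 | in ⊤ | out ⊤ | ==
  [10] u=4 | in ⊤ | out ⊤ | ==
  [11] u=0 | in ⊤ | out ⊤ | ==

Converged values:
  [0] ⊤
  [1] ⊤
  [2] ⊤
  [3] ⊤
  [4] ⊤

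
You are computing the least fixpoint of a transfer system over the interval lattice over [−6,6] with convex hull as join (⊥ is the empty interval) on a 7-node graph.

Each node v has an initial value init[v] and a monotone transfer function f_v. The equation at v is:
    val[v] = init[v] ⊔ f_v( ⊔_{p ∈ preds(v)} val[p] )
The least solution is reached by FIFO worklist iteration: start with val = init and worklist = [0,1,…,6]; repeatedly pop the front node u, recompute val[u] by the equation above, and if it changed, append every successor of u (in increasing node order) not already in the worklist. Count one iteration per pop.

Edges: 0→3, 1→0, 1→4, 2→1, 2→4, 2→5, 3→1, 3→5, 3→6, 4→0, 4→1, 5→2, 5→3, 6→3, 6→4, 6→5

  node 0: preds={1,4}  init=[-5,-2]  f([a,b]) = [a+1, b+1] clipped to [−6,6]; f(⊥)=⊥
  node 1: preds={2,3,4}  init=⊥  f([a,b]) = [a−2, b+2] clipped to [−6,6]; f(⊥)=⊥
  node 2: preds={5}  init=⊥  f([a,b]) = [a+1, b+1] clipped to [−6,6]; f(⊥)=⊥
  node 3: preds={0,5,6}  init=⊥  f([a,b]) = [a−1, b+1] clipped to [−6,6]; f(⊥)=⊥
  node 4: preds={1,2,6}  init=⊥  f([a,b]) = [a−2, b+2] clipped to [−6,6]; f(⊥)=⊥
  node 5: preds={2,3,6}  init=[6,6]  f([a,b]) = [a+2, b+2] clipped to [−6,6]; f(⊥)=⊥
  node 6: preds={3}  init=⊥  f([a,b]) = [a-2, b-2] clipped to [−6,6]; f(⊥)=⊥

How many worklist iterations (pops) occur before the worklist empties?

15

Worklist (15 pops):
  #1 pop 0: in=⊥ → [-5,-2] (no change)
  #2 pop 1: in=⊥ → ⊥ (no change)
  #3 pop 2: in=[6,6] → [6,6] (was ⊥); enqueue [1]
  #4 pop 3: in=[-5,6] → [-6,6] (was ⊥); enqueue []
  #5 pop 4: in=[6,6] → [4,6] (was ⊥); enqueue [0]
  #6 pop 5: in=[-6,6] → [-4,6] (was [6,6]); enqueue [2,3]
  #7 pop 6: in=[-6,6] → [-6,4] (was ⊥); enqueue [4,5]
  #8 pop 1: in=[-6,6] → [-6,6] (was ⊥); enqueue []
  #9 pop 0: in=[-6,6] → [-5,6] (was [-5,-2]); enqueue []
  #10 pop 2: in=[-4,6] → [-3,6] (was [6,6]); enqueue [1]
  #11 pop 3: in=[-6,6] → [-6,6] (no change)
  #12 pop 4: in=[-6,6] → [-6,6] (was [4,6]); enqueue [0]
  #13 pop 5: in=[-6,6] → [-4,6] (no change)
  #14 pop 1: in=[-6,6] → [-6,6] (no change)
  #15 pop 0: in=[-6,6] → [-5,6] (no change)

Fixpoint:
  val[0] = [-5,6]
  val[1] = [-6,6]
  val[2] = [-3,6]
  val[3] = [-6,6]
  val[4] = [-6,6]
  val[5] = [-4,6]
  val[6] = [-6,4]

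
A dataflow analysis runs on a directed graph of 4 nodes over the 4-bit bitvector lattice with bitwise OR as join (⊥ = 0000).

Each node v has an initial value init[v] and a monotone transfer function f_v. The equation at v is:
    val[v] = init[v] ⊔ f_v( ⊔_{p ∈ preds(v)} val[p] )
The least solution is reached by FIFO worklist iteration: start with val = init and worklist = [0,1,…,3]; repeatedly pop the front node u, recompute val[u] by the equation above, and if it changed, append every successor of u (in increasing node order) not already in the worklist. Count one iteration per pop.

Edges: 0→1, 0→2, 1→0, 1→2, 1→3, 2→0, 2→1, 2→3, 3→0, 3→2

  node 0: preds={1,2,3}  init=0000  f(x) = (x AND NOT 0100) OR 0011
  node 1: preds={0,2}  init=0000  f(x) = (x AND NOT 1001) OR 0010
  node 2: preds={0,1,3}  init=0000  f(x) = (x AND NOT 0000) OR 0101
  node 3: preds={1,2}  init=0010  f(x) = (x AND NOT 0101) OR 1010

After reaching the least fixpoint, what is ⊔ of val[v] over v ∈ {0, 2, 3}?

Iteration log — 10 steps:
  step 1. node 0  ⊔preds=0010  new=0011  old=0000  +wl: 
  step 2. node 1  ⊔preds=0011  new=0010  old=0000  +wl: 0
  step 3. node 2  ⊔preds=0011  new=0111  old=0000  +wl: 1
  step 4. node 3  ⊔preds=0111  new=1010  old=0010  +wl: 2
  step 5. node 0  ⊔preds=1111  new=1011  old=0011  +wl: 
  step 6. node 1  ⊔preds=1111  new=0110  old=0010  +wl: 0,3
  step 7. node 2  ⊔preds=1111  new=1111  old=0111  +wl: 1
  step 8. node 0  ⊔preds=1111  new=1011  stable
  step 9. node 3  ⊔preds=1111  new=1010  stable
  step 10. node 1  ⊔preds=1111  new=0110  stable

Least fixpoint reached:
  node 0: 1011
  node 1: 0110
  node 2: 1111
  node 3: 1010

1111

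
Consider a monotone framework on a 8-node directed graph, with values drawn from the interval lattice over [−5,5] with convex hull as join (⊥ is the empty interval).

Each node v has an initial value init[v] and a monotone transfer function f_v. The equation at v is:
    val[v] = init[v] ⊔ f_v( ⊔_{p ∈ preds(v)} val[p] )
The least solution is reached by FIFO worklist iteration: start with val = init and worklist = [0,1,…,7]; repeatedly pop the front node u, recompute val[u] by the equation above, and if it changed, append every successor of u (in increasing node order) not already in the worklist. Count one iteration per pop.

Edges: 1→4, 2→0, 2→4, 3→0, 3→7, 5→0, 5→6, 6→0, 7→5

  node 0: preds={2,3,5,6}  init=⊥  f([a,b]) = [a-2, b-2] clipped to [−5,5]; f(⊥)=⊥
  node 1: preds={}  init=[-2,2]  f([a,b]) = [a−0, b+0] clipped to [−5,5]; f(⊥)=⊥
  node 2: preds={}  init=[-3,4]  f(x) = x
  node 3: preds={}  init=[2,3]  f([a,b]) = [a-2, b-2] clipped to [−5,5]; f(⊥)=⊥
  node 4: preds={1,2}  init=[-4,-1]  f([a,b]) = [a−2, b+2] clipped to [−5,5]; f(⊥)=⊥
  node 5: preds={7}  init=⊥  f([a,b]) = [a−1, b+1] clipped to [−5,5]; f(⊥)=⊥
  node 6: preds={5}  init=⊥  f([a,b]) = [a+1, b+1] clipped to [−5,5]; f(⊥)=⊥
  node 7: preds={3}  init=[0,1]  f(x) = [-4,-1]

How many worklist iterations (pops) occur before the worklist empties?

Worklist (13 pops):
  #1 pop 0: in=[-3,4] → [-5,2] (was ⊥); enqueue []
  #2 pop 1: in=⊥ → [-2,2] (no change)
  #3 pop 2: in=⊥ → [-3,4] (no change)
  #4 pop 3: in=⊥ → [2,3] (no change)
  #5 pop 4: in=[-3,4] → [-5,5] (was [-4,-1]); enqueue []
  #6 pop 5: in=[0,1] → [-1,2] (was ⊥); enqueue [0]
  #7 pop 6: in=[-1,2] → [0,3] (was ⊥); enqueue []
  #8 pop 7: in=[2,3] → [-4,1] (was [0,1]); enqueue [5]
  #9 pop 0: in=[-3,4] → [-5,2] (no change)
  #10 pop 5: in=[-4,1] → [-5,2] (was [-1,2]); enqueue [0,6]
  #11 pop 0: in=[-5,4] → [-5,2] (no change)
  #12 pop 6: in=[-5,2] → [-4,3] (was [0,3]); enqueue [0]
  #13 pop 0: in=[-5,4] → [-5,2] (no change)

Fixpoint:
  val[0] = [-5,2]
  val[1] = [-2,2]
  val[2] = [-3,4]
  val[3] = [2,3]
  val[4] = [-5,5]
  val[5] = [-5,2]
  val[6] = [-4,3]
  val[7] = [-4,1]

13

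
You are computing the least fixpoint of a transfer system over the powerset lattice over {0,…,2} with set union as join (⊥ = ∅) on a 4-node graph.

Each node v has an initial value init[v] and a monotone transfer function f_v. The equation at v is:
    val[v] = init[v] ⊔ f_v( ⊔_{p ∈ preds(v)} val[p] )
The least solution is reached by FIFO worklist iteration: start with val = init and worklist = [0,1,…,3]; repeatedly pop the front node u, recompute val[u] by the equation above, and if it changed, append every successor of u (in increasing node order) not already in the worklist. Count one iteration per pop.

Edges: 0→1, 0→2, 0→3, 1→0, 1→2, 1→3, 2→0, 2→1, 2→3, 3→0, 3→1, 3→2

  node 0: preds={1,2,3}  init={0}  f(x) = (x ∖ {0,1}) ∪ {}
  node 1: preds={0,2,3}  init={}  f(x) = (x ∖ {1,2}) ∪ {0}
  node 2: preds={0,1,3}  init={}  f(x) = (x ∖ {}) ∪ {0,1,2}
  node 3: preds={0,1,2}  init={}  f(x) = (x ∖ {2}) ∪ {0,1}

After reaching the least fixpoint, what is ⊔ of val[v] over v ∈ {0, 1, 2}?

{0,1,2}

Worklist (8 pops):
  #1 pop 0: in={} → {0} (no change)
  #2 pop 1: in={0} → {0} (was {}); enqueue [0]
  #3 pop 2: in={0} → {0,1,2} (was {}); enqueue [1]
  #4 pop 3: in={0,1,2} → {0,1} (was {}); enqueue [2]
  #5 pop 0: in={0,1,2} → {0,2} (was {0}); enqueue [3]
  #6 pop 1: in={0,1,2} → {0} (no change)
  #7 pop 2: in={0,1,2} → {0,1,2} (no change)
  #8 pop 3: in={0,1,2} → {0,1} (no change)

Fixpoint:
  val[0] = {0,2}
  val[1] = {0}
  val[2] = {0,1,2}
  val[3] = {0,1}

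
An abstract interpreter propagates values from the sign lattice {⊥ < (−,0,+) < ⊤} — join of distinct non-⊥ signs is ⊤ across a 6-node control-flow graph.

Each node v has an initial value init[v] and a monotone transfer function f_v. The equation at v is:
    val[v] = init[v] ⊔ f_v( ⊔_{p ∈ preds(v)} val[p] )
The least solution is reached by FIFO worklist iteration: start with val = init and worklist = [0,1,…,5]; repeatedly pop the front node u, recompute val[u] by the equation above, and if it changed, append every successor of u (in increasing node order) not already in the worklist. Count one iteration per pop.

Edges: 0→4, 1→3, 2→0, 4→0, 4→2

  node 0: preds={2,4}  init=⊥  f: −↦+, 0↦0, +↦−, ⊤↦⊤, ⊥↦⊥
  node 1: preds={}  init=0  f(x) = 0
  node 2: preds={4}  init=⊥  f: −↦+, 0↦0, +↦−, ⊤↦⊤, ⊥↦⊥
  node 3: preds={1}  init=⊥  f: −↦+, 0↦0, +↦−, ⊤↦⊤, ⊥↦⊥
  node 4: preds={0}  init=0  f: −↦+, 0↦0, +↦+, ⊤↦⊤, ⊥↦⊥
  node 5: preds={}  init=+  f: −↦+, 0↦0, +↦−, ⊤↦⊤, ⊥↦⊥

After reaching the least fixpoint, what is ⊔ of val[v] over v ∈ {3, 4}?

Trace (7 dequeues):
  [1] u=0 | in 0 | out 0 | prev ⊥ | push {}
  [2] u=1 | in ⊥ | out 0 | ==
  [3] u=2 | in 0 | out 0 | prev ⊥ | push {0}
  [4] u=3 | in 0 | out 0 | prev ⊥ | push {}
  [5] u=4 | in 0 | out 0 | ==
  [6] u=5 | in ⊥ | out + | ==
  [7] u=0 | in 0 | out 0 | ==

Converged values:
  [0] 0
  [1] 0
  [2] 0
  [3] 0
  [4] 0
  [5] +

0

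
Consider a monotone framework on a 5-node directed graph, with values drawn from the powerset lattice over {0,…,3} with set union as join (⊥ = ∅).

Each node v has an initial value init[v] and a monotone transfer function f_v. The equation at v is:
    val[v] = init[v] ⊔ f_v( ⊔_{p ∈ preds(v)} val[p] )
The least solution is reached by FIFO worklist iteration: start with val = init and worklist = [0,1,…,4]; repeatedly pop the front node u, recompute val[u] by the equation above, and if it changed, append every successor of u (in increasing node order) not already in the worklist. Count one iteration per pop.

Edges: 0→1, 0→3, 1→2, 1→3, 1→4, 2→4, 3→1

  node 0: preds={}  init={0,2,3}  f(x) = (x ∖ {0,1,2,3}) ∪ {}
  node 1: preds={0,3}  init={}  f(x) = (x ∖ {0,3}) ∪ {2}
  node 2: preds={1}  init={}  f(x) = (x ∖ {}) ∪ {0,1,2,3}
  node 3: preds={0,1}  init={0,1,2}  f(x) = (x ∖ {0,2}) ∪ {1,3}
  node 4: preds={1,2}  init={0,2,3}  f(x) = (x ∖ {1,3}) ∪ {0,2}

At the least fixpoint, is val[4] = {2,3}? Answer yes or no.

no

Worklist (6 pops):
  #1 pop 0: in={} → {0,2,3} (no change)
  #2 pop 1: in={0,1,2,3} → {1,2} (was {}); enqueue []
  #3 pop 2: in={1,2} → {0,1,2,3} (was {}); enqueue []
  #4 pop 3: in={0,1,2,3} → {0,1,2,3} (was {0,1,2}); enqueue [1]
  #5 pop 4: in={0,1,2,3} → {0,2,3} (no change)
  #6 pop 1: in={0,1,2,3} → {1,2} (no change)

Fixpoint:
  val[0] = {0,2,3}
  val[1] = {1,2}
  val[2] = {0,1,2,3}
  val[3] = {0,1,2,3}
  val[4] = {0,2,3}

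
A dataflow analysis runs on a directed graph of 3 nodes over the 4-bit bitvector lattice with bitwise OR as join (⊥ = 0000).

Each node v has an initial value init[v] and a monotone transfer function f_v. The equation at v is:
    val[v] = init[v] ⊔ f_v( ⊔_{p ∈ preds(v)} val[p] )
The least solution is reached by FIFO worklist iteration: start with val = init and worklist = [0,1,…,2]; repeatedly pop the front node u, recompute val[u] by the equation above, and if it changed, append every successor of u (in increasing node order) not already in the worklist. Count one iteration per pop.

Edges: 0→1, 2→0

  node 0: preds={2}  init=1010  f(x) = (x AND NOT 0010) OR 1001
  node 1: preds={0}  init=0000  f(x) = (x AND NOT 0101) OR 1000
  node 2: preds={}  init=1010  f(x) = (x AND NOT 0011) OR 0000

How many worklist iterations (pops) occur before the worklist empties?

Worklist (3 pops):
  #1 pop 0: in=1010 → 1011 (was 1010); enqueue []
  #2 pop 1: in=1011 → 1010 (was 0000); enqueue []
  #3 pop 2: in=0000 → 1010 (no change)

Fixpoint:
  val[0] = 1011
  val[1] = 1010
  val[2] = 1010

3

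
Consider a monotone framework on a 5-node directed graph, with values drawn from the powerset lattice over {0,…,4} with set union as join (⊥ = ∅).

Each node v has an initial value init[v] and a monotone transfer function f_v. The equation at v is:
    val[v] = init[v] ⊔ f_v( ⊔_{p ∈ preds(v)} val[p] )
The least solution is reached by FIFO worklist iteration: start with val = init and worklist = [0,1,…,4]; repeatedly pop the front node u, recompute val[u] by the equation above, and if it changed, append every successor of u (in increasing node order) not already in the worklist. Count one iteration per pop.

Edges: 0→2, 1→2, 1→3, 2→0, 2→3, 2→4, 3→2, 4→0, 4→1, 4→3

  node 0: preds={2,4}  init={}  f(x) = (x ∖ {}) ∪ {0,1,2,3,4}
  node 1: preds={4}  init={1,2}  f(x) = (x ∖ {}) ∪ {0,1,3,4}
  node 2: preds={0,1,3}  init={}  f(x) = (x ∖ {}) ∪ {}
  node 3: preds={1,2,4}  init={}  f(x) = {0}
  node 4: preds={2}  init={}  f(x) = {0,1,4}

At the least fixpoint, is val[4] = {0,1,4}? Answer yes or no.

yes

Trace (9 dequeues):
  [1] u=0 | in {} | out {0,1,2,3,4} | prev {} | push {}
  [2] u=1 | in {} | out {0,1,2,3,4} | prev {1,2} | push {}
  [3] u=2 | in {0,1,2,3,4} | out {0,1,2,3,4} | prev {} | push {0}
  [4] u=3 | in {0,1,2,3,4} | out {0} | prev {} | push {2}
  [5] u=4 | in {0,1,2,3,4} | out {0,1,4} | prev {} | push {1,3}
  [6] u=0 | in {0,1,2,3,4} | out {0,1,2,3,4} | ==
  [7] u=2 | in {0,1,2,3,4} | out {0,1,2,3,4} | ==
  [8] u=1 | in {0,1,4} | out {0,1,2,3,4} | ==
  [9] u=3 | in {0,1,2,3,4} | out {0} | ==

Converged values:
  [0] {0,1,2,3,4}
  [1] {0,1,2,3,4}
  [2] {0,1,2,3,4}
  [3] {0}
  [4] {0,1,4}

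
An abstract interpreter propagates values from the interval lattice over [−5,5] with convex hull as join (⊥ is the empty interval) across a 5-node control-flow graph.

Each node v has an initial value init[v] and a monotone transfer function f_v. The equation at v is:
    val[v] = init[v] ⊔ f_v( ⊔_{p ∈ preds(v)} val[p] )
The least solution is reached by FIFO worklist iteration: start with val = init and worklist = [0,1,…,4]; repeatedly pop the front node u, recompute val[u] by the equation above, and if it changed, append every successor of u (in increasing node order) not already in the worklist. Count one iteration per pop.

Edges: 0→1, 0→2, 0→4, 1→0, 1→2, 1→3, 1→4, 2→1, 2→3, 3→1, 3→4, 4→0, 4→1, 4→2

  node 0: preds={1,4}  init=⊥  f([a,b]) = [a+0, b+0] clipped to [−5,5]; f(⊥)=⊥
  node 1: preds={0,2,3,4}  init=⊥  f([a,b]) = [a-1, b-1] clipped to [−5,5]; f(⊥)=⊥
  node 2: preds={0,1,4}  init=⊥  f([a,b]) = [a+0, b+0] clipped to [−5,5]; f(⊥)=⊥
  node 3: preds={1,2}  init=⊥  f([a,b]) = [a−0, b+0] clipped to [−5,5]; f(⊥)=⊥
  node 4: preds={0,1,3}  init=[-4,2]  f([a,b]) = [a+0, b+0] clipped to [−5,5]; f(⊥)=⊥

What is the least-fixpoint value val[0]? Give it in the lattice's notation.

Iteration log — 9 steps:
  step 1. node 0  ⊔preds=[-4,2]  new=[-4,2]  old=⊥  +wl: 
  step 2. node 1  ⊔preds=[-4,2]  new=[-5,1]  old=⊥  +wl: 0
  step 3. node 2  ⊔preds=[-5,2]  new=[-5,2]  old=⊥  +wl: 1
  step 4. node 3  ⊔preds=[-5,2]  new=[-5,2]  old=⊥  +wl: 
  step 5. node 4  ⊔preds=[-5,2]  new=[-5,2]  old=[-4,2]  +wl: 2
  step 6. node 0  ⊔preds=[-5,2]  new=[-5,2]  old=[-4,2]  +wl: 4
  step 7. node 1  ⊔preds=[-5,2]  new=[-5,1]  stable
  step 8. node 2  ⊔preds=[-5,2]  new=[-5,2]  stable
  step 9. node 4  ⊔preds=[-5,2]  new=[-5,2]  stable

Least fixpoint reached:
  node 0: [-5,2]
  node 1: [-5,1]
  node 2: [-5,2]
  node 3: [-5,2]
  node 4: [-5,2]

[-5,2]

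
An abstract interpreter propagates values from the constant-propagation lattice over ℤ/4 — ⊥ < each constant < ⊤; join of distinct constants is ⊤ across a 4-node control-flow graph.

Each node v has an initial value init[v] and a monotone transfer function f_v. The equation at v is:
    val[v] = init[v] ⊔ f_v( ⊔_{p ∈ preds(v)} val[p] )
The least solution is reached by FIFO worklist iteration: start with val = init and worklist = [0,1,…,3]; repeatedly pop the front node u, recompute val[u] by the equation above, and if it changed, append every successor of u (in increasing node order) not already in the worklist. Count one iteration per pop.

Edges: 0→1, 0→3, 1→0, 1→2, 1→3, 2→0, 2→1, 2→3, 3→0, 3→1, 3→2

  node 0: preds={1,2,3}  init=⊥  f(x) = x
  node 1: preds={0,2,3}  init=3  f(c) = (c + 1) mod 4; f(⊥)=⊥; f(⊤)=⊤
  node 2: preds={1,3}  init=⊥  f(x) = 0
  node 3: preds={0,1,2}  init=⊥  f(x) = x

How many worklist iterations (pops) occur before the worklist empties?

8

Trace (8 dequeues):
  [1] u=0 | in 3 | out 3 | prev ⊥ | push {}
  [2] u=1 | in 3 | out ⊤ | prev 3 | push {0}
  [3] u=2 | in ⊤ | out 0 | prev ⊥ | push {1}
  [4] u=3 | in ⊤ | out ⊤ | prev ⊥ | push {2}
  [5] u=0 | in ⊤ | out ⊤ | prev 3 | push {3}
  [6] u=1 | in ⊤ | out ⊤ | ==
  [7] u=2 | in ⊤ | out 0 | ==
  [8] u=3 | in ⊤ | out ⊤ | ==

Converged values:
  [0] ⊤
  [1] ⊤
  [2] 0
  [3] ⊤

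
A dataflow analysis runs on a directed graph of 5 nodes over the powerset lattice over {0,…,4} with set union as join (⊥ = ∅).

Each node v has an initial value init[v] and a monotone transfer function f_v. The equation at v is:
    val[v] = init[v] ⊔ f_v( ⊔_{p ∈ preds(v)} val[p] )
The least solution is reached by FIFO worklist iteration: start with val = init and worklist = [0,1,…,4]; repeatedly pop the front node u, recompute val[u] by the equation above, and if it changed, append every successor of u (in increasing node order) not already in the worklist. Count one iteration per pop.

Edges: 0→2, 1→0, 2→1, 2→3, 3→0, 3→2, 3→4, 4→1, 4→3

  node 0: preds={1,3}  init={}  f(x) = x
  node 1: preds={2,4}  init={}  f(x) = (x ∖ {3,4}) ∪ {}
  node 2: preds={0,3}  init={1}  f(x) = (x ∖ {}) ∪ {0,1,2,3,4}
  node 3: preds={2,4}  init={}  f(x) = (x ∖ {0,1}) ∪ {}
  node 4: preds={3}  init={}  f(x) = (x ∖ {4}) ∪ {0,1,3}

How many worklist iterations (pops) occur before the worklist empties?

11

Trace (11 dequeues):
  [1] u=0 | in {} | out {} | ==
  [2] u=1 | in {1} | out {1} | prev {} | push {0}
  [3] u=2 | in {} | out {0,1,2,3,4} | prev {1} | push {1}
  [4] u=3 | in {0,1,2,3,4} | out {2,3,4} | prev {} | push {2}
  [5] u=4 | in {2,3,4} | out {0,1,2,3} | prev {} | push {3}
  [6] u=0 | in {1,2,3,4} | out {1,2,3,4} | prev {} | push {}
  [7] u=1 | in {0,1,2,3,4} | out {0,1,2} | prev {1} | push {0}
  [8] u=2 | in {1,2,3,4} | out {0,1,2,3,4} | ==
  [9] u=3 | in {0,1,2,3,4} | out {2,3,4} | ==
  [10] u=0 | in {0,1,2,3,4} | out {0,1,2,3,4} | prev {1,2,3,4} | push {2}
  [11] u=2 | in {0,1,2,3,4} | out {0,1,2,3,4} | ==

Converged values:
  [0] {0,1,2,3,4}
  [1] {0,1,2}
  [2] {0,1,2,3,4}
  [3] {2,3,4}
  [4] {0,1,2,3}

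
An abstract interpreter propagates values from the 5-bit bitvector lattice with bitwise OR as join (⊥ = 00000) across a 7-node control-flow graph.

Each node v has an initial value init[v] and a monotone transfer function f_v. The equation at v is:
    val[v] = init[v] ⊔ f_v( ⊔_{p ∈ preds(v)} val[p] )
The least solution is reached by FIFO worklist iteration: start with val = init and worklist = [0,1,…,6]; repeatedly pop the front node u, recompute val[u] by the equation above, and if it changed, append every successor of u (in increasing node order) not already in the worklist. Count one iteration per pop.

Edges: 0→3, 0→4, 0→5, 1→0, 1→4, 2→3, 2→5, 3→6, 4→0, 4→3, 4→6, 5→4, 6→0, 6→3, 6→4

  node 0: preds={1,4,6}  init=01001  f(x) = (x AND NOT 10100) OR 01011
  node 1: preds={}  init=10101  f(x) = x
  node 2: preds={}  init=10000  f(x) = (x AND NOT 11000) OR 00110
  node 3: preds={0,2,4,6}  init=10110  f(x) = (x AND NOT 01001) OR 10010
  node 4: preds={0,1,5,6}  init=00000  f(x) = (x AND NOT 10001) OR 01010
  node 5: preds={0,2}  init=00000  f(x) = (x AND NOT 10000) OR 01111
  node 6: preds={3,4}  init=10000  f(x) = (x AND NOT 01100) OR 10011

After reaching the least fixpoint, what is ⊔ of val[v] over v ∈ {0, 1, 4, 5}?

Worklist (10 pops):
  #1 pop 0: in=10101 → 01011 (was 01001); enqueue []
  #2 pop 1: in=00000 → 10101 (no change)
  #3 pop 2: in=00000 → 10110 (was 10000); enqueue []
  #4 pop 3: in=11111 → 10110 (no change)
  #5 pop 4: in=11111 → 01110 (was 00000); enqueue [0,3]
  #6 pop 5: in=11111 → 01111 (was 00000); enqueue [4]
  #7 pop 6: in=11110 → 10011 (was 10000); enqueue []
  #8 pop 0: in=11111 → 01011 (no change)
  #9 pop 3: in=11111 → 10110 (no change)
  #10 pop 4: in=11111 → 01110 (no change)

Fixpoint:
  val[0] = 01011
  val[1] = 10101
  val[2] = 10110
  val[3] = 10110
  val[4] = 01110
  val[5] = 01111
  val[6] = 10011

11111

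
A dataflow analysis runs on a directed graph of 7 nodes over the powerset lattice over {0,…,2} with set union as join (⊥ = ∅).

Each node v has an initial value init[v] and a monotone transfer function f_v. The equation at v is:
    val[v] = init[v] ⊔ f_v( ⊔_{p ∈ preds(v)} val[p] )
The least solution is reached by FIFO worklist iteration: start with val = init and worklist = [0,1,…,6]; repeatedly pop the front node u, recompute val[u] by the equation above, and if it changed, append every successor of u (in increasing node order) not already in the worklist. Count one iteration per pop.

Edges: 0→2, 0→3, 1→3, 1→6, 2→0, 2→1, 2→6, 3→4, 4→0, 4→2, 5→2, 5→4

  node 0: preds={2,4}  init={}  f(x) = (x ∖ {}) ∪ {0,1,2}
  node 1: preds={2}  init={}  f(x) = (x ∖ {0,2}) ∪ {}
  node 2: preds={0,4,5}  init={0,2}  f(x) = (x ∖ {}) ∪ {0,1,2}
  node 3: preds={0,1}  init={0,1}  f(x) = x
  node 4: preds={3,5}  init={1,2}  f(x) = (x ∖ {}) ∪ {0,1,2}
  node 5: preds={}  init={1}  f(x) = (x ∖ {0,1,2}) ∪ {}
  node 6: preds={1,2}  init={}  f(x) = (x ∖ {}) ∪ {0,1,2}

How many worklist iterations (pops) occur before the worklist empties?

Iteration log — 12 steps:
  step 1. node 0  ⊔preds={0,1,2}  new={0,1,2}  old={}  +wl: 
  step 2. node 1  ⊔preds={0,2}  new={}  stable
  step 3. node 2  ⊔preds={0,1,2}  new={0,1,2}  old={0,2}  +wl: 0,1
  step 4. node 3  ⊔preds={0,1,2}  new={0,1,2}  old={0,1}  +wl: 
  step 5. node 4  ⊔preds={0,1,2}  new={0,1,2}  old={1,2}  +wl: 2
  step 6. node 5  ⊔preds={}  new={1}  stable
  step 7. node 6  ⊔preds={0,1,2}  new={0,1,2}  old={}  +wl: 
  step 8. node 0  ⊔preds={0,1,2}  new={0,1,2}  stable
  step 9. node 1  ⊔preds={0,1,2}  new={1}  old={}  +wl: 3,6
  step 10. node 2  ⊔preds={0,1,2}  new={0,1,2}  stable
  step 11. node 3  ⊔preds={0,1,2}  new={0,1,2}  stable
  step 12. node 6  ⊔preds={0,1,2}  new={0,1,2}  stable

Least fixpoint reached:
  node 0: {0,1,2}
  node 1: {1}
  node 2: {0,1,2}
  node 3: {0,1,2}
  node 4: {0,1,2}
  node 5: {1}
  node 6: {0,1,2}

12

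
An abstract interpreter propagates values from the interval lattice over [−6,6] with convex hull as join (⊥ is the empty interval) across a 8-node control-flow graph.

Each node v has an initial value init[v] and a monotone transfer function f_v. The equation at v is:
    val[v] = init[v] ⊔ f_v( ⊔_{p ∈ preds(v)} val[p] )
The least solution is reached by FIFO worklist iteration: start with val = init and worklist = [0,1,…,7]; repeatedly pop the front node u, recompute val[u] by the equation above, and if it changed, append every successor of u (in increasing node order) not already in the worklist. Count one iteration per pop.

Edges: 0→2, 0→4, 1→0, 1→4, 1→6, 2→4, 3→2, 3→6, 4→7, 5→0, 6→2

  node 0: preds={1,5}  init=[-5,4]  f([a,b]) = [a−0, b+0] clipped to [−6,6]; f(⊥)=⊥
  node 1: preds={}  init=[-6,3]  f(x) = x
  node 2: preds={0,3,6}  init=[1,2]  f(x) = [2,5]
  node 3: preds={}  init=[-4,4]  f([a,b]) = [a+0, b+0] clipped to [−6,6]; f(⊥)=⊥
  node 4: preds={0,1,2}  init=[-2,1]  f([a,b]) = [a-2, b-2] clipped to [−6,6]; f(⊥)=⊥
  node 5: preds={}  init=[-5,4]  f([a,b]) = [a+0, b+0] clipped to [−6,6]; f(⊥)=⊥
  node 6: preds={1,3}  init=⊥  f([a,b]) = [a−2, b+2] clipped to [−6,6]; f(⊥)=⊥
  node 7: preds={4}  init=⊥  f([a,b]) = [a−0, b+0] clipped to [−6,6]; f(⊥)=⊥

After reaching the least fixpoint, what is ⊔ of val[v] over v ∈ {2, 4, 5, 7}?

Iteration log — 9 steps:
  step 1. node 0  ⊔preds=[-6,4]  new=[-6,4]  old=[-5,4]  +wl: 
  step 2. node 1  ⊔preds=⊥  new=[-6,3]  stable
  step 3. node 2  ⊔preds=[-6,4]  new=[1,5]  old=[1,2]  +wl: 
  step 4. node 3  ⊔preds=⊥  new=[-4,4]  stable
  step 5. node 4  ⊔preds=[-6,5]  new=[-6,3]  old=[-2,1]  +wl: 
  step 6. node 5  ⊔preds=⊥  new=[-5,4]  stable
  step 7. node 6  ⊔preds=[-6,4]  new=[-6,6]  old=⊥  +wl: 2
  step 8. node 7  ⊔preds=[-6,3]  new=[-6,3]  old=⊥  +wl: 
  step 9. node 2  ⊔preds=[-6,6]  new=[1,5]  stable

Least fixpoint reached:
  node 0: [-6,4]
  node 1: [-6,3]
  node 2: [1,5]
  node 3: [-4,4]
  node 4: [-6,3]
  node 5: [-5,4]
  node 6: [-6,6]
  node 7: [-6,3]

[-6,5]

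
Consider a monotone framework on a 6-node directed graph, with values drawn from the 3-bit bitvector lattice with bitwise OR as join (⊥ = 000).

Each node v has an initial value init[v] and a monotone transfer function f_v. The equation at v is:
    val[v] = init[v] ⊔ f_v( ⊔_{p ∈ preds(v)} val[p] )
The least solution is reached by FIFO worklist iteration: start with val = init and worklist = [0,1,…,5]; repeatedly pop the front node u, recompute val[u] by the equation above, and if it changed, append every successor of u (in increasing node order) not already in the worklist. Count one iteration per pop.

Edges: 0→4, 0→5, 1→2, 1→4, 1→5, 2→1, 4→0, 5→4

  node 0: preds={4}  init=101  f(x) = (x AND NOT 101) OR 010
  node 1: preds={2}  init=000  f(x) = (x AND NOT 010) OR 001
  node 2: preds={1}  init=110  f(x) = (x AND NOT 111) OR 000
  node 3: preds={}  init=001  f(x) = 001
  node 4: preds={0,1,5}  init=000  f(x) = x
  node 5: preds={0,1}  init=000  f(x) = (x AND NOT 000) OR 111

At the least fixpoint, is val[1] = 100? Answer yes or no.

Trace (8 dequeues):
  [1] u=0 | in 000 | out 111 | prev 101 | push {}
  [2] u=1 | in 110 | out 101 | prev 000 | push {}
  [3] u=2 | in 101 | out 110 | ==
  [4] u=3 | in 000 | out 001 | ==
  [5] u=4 | in 111 | out 111 | prev 000 | push {0}
  [6] u=5 | in 111 | out 111 | prev 000 | push {4}
  [7] u=0 | in 111 | out 111 | ==
  [8] u=4 | in 111 | out 111 | ==

Converged values:
  [0] 111
  [1] 101
  [2] 110
  [3] 001
  [4] 111
  [5] 111

no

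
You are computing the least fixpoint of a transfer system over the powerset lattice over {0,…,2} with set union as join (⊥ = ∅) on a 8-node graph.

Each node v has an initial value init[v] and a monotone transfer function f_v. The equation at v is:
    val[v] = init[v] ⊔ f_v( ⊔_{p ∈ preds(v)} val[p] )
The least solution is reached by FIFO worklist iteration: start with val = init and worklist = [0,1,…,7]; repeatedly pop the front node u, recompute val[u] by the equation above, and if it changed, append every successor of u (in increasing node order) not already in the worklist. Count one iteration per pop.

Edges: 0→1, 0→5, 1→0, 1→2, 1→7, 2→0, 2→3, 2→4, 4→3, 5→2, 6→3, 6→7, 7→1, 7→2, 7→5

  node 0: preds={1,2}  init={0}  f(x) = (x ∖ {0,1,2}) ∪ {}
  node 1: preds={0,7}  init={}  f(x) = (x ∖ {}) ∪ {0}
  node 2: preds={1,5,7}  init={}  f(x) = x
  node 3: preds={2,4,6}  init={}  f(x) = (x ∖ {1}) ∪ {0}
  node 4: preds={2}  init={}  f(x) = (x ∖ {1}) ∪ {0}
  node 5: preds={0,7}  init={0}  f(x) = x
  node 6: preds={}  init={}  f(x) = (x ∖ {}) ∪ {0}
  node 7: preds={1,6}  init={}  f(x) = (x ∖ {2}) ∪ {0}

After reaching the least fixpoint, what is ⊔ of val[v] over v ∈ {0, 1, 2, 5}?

{0}

Worklist (13 pops):
  #1 pop 0: in={} → {0} (no change)
  #2 pop 1: in={0} → {0} (was {}); enqueue [0]
  #3 pop 2: in={0} → {0} (was {}); enqueue []
  #4 pop 3: in={0} → {0} (was {}); enqueue []
  #5 pop 4: in={0} → {0} (was {}); enqueue [3]
  #6 pop 5: in={0} → {0} (no change)
  #7 pop 6: in={} → {0} (was {}); enqueue []
  #8 pop 7: in={0} → {0} (was {}); enqueue [1,2,5]
  #9 pop 0: in={0} → {0} (no change)
  #10 pop 3: in={0} → {0} (no change)
  #11 pop 1: in={0} → {0} (no change)
  #12 pop 2: in={0} → {0} (no change)
  #13 pop 5: in={0} → {0} (no change)

Fixpoint:
  val[0] = {0}
  val[1] = {0}
  val[2] = {0}
  val[3] = {0}
  val[4] = {0}
  val[5] = {0}
  val[6] = {0}
  val[7] = {0}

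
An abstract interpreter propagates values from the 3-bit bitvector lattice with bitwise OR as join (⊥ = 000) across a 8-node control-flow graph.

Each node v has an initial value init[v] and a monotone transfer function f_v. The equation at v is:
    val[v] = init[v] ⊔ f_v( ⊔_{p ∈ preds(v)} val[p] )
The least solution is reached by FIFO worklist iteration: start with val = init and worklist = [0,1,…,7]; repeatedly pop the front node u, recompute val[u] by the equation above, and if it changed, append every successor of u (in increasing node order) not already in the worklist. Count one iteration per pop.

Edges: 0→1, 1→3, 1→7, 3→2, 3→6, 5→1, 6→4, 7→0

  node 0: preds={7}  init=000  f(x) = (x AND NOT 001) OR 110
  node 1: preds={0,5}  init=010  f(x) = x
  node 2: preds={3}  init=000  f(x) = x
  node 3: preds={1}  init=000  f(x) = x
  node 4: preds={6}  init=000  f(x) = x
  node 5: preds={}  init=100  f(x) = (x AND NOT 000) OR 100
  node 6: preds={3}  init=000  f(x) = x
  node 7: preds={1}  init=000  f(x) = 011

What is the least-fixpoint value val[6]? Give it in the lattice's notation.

Trace (11 dequeues):
  [1] u=0 | in 000 | out 110 | prev 000 | push {}
  [2] u=1 | in 110 | out 110 | prev 010 | push {}
  [3] u=2 | in 000 | out 000 | ==
  [4] u=3 | in 110 | out 110 | prev 000 | push {2}
  [5] u=4 | in 000 | out 000 | ==
  [6] u=5 | in 000 | out 100 | ==
  [7] u=6 | in 110 | out 110 | prev 000 | push {4}
  [8] u=7 | in 110 | out 011 | prev 000 | push {0}
  [9] u=2 | in 110 | out 110 | prev 000 | push {}
  [10] u=4 | in 110 | out 110 | prev 000 | push {}
  [11] u=0 | in 011 | out 110 | ==

Converged values:
  [0] 110
  [1] 110
  [2] 110
  [3] 110
  [4] 110
  [5] 100
  [6] 110
  [7] 011

110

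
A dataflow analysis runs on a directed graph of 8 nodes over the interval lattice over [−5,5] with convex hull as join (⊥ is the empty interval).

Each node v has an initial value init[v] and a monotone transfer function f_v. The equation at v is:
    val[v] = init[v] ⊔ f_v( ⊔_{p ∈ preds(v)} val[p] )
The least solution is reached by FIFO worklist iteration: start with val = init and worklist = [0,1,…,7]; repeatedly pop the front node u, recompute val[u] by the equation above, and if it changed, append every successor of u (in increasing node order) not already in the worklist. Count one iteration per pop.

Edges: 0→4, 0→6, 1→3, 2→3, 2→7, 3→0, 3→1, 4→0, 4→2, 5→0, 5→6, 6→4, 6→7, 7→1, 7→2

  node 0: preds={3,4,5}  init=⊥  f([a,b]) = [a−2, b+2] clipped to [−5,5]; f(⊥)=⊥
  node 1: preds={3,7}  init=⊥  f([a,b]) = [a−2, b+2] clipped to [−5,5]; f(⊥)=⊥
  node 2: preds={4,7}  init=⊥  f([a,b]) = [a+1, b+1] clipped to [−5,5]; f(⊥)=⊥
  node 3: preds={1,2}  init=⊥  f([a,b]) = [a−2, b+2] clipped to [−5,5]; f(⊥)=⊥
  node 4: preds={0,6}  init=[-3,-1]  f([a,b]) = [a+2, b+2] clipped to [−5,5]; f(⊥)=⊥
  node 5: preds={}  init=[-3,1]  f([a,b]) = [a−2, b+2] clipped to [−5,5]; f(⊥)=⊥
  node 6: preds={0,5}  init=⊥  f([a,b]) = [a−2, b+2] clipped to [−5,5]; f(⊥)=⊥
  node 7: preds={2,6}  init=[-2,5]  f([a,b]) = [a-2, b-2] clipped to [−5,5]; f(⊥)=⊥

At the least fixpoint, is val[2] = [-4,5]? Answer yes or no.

Trace (15 dequeues):
  [1] u=0 | in [-3,1] | out [-5,3] | prev ⊥ | push {}
  [2] u=1 | in [-2,5] | out [-4,5] | prev ⊥ | push {}
  [3] u=2 | in [-3,5] | out [-2,5] | prev ⊥ | push {}
  [4] u=3 | in [-4,5] | out [-5,5] | prev ⊥ | push {0,1}
  [5] u=4 | in [-5,3] | out [-3,5] | prev [-3,-1] | push {2}
  [6] u=5 | in ⊥ | out [-3,1] | ==
  [7] u=6 | in [-5,3] | out [-5,5] | prev ⊥ | push {4}
  [8] u=7 | in [-5,5] | out [-5,5] | prev [-2,5] | push {}
  [9] u=0 | in [-5,5] | out [-5,5] | prev [-5,3] | push {6}
  [10] u=1 | in [-5,5] | out [-5,5] | prev [-4,5] | push {3}
  [11] u=2 | in [-5,5] | out [-4,5] | prev [-2,5] | push {7}
  [12] u=4 | in [-5,5] | out [-3,5] | ==
  [13] u=6 | in [-5,5] | out [-5,5] | ==
  [14] u=3 | in [-5,5] | out [-5,5] | ==
  [15] u=7 | in [-5,5] | out [-5,5] | ==

Converged values:
  [0] [-5,5]
  [1] [-5,5]
  [2] [-4,5]
  [3] [-5,5]
  [4] [-3,5]
  [5] [-3,1]
  [6] [-5,5]
  [7] [-5,5]

yes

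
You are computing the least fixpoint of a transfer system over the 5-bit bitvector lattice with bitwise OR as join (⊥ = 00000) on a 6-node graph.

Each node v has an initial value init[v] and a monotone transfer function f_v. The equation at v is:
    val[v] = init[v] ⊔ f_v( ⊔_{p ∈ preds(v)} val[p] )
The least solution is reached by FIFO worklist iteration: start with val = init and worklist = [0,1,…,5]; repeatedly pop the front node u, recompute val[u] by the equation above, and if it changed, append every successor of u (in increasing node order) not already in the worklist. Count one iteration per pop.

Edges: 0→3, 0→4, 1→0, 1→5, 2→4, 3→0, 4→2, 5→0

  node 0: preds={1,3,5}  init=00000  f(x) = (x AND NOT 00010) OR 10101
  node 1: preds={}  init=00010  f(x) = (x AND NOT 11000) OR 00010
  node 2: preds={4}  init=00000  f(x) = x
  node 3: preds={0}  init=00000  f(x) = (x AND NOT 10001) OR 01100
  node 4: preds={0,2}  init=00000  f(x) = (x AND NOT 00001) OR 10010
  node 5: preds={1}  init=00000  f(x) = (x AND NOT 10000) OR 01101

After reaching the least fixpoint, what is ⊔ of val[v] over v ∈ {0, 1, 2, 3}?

Trace (12 dequeues):
  [1] u=0 | in 00010 | out 10101 | prev 00000 | push {}
  [2] u=1 | in 00000 | out 00010 | ==
  [3] u=2 | in 00000 | out 00000 | ==
  [4] u=3 | in 10101 | out 01100 | prev 00000 | push {0}
  [5] u=4 | in 10101 | out 10110 | prev 00000 | push {2}
  [6] u=5 | in 00010 | out 01111 | prev 00000 | push {}
  [7] u=0 | in 01111 | out 11101 | prev 10101 | push {3,4}
  [8] u=2 | in 10110 | out 10110 | prev 00000 | push {}
  [9] u=3 | in 11101 | out 01100 | ==
  [10] u=4 | in 11111 | out 11110 | prev 10110 | push {2}
  [11] u=2 | in 11110 | out 11110 | prev 10110 | push {4}
  [12] u=4 | in 11111 | out 11110 | ==

Converged values:
  [0] 11101
  [1] 00010
  [2] 11110
  [3] 01100
  [4] 11110
  [5] 01111

11111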